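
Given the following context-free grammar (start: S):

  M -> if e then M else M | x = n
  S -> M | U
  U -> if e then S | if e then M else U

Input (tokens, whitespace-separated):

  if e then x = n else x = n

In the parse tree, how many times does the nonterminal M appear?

3

[S [M if e then [M x = n] else [M x = n]]]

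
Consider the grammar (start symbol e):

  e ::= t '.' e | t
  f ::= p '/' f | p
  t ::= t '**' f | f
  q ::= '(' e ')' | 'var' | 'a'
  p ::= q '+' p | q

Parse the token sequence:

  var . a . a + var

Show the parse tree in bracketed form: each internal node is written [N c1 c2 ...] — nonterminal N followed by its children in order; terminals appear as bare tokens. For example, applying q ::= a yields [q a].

[e [t [f [p [q var]]]] . [e [t [f [p [q a]]]] . [e [t [f [p [q a] + [p [q var]]]]]]]]

e
t . e
f . e
p . e
q . e
var . e
var . t . e
var . f . e
var . p . e
var . q . e
var . a . e
var . a . t
var . a . f
var . a . p
var . a . q + p
var . a . a + p
var . a . a + q
var . a . a + var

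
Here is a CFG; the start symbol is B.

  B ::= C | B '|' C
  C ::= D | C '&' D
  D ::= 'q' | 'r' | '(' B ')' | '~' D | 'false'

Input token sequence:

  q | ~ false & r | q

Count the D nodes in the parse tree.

5

[B [B [B [C [D q]]] | [C [C [D ~ [D false]]] & [D r]]] | [C [D q]]]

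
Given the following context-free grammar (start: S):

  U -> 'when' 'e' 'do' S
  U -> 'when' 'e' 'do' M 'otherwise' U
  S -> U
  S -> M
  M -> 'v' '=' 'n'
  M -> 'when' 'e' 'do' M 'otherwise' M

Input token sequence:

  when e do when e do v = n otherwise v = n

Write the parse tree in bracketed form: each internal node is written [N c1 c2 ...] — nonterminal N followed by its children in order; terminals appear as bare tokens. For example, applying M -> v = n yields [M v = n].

[S [U when e do [S [M when e do [M v = n] otherwise [M v = n]]]]]

S
U
when e do S
when e do M
when e do when e do M otherwise M
when e do when e do v = n otherwise M
when e do when e do v = n otherwise v = n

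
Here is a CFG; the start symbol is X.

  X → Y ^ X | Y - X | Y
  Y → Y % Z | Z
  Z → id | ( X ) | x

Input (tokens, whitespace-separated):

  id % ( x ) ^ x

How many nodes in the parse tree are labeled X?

[X [Y [Y [Z id]] % [Z ( [X [Y [Z x]]] )]] ^ [X [Y [Z x]]]]

3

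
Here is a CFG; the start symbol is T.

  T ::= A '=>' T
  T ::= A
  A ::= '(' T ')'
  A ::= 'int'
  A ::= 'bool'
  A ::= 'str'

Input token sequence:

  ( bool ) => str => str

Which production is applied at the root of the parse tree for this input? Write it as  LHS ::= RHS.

[T [A ( [T [A bool]] )] => [T [A str] => [T [A str]]]]

T ::= A '=>' T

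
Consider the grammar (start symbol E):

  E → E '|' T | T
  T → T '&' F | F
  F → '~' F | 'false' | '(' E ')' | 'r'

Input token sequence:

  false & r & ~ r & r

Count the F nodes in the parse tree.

5

[E [T [T [T [T [F false]] & [F r]] & [F ~ [F r]]] & [F r]]]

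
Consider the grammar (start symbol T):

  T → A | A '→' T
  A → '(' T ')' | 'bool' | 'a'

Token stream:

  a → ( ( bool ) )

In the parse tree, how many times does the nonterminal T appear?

4

[T [A a] → [T [A ( [T [A ( [T [A bool]] )]] )]]]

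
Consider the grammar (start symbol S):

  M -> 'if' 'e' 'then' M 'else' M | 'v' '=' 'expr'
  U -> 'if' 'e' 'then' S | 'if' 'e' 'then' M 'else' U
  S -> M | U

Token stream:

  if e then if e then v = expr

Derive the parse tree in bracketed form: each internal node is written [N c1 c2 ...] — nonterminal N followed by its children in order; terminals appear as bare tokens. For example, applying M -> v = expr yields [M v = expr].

S
U
if e then S
if e then U
if e then if e then S
if e then if e then M
if e then if e then v = expr

[S [U if e then [S [U if e then [S [M v = expr]]]]]]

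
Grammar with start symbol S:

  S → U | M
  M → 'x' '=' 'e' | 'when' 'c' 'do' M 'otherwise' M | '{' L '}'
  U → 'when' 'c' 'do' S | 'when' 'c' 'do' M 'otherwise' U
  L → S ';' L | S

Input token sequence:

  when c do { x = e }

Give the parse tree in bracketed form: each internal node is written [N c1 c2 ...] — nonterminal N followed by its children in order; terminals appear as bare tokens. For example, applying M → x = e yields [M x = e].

S
U
when c do S
when c do M
when c do { L }
when c do { S }
when c do { M }
when c do { x = e }

[S [U when c do [S [M { [L [S [M x = e]]] }]]]]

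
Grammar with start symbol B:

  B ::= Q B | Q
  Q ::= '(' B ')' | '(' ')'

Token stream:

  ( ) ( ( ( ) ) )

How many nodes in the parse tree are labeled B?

4

[B [Q ( )] [B [Q ( [B [Q ( [B [Q ( )]] )]] )]]]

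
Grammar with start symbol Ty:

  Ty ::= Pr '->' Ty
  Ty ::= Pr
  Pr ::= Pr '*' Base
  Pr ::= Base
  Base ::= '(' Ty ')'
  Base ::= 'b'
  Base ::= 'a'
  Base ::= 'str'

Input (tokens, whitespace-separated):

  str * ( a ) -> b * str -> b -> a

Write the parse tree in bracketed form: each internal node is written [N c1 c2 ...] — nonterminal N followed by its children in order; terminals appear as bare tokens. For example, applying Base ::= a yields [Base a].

Ty
Pr -> Ty
Pr * Base -> Ty
Base * Base -> Ty
str * Base -> Ty
str * ( Ty ) -> Ty
str * ( Pr ) -> Ty
str * ( Base ) -> Ty
str * ( a ) -> Ty
str * ( a ) -> Pr -> Ty
str * ( a ) -> Pr * Base -> Ty
str * ( a ) -> Base * Base -> Ty
str * ( a ) -> b * Base -> Ty
str * ( a ) -> b * str -> Ty
str * ( a ) -> b * str -> Pr -> Ty
str * ( a ) -> b * str -> Base -> Ty
str * ( a ) -> b * str -> b -> Ty
str * ( a ) -> b * str -> b -> Pr
str * ( a ) -> b * str -> b -> Base
str * ( a ) -> b * str -> b -> a

[Ty [Pr [Pr [Base str]] * [Base ( [Ty [Pr [Base a]]] )]] -> [Ty [Pr [Pr [Base b]] * [Base str]] -> [Ty [Pr [Base b]] -> [Ty [Pr [Base a]]]]]]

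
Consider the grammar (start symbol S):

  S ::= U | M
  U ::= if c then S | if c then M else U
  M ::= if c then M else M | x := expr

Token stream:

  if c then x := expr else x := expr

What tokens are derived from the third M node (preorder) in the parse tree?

[S [M if c then [M x := expr] else [M x := expr]]]

x := expr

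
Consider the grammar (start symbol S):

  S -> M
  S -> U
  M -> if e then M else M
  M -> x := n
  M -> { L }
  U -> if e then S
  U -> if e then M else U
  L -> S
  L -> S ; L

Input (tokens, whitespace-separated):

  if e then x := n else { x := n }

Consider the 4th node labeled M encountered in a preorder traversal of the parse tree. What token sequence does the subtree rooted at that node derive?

x := n

[S [M if e then [M x := n] else [M { [L [S [M x := n]]] }]]]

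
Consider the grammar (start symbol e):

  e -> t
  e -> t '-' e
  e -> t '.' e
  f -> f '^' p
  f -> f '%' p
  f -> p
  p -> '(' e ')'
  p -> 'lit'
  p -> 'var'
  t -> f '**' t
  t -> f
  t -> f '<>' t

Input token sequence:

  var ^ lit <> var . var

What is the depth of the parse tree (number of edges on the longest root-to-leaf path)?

5

[e [t [f [f [p var]] ^ [p lit]] <> [t [f [p var]]]] . [e [t [f [p var]]]]]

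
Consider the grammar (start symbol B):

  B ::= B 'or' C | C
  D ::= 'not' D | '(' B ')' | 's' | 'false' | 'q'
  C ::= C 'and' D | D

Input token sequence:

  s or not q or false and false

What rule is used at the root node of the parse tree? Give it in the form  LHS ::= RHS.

B ::= B 'or' C

[B [B [B [C [D s]]] or [C [D not [D q]]]] or [C [C [D false]] and [D false]]]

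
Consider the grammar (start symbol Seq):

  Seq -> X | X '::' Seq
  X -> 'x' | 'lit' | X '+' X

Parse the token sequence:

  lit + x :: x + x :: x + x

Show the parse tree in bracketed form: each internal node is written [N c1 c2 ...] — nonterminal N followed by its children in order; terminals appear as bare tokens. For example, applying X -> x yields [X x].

[Seq [X [X lit] + [X x]] :: [Seq [X [X x] + [X x]] :: [Seq [X [X x] + [X x]]]]]

Seq
X :: Seq
X + X :: Seq
lit + X :: Seq
lit + x :: Seq
lit + x :: X :: Seq
lit + x :: X + X :: Seq
lit + x :: x + X :: Seq
lit + x :: x + x :: Seq
lit + x :: x + x :: X
lit + x :: x + x :: X + X
lit + x :: x + x :: x + X
lit + x :: x + x :: x + x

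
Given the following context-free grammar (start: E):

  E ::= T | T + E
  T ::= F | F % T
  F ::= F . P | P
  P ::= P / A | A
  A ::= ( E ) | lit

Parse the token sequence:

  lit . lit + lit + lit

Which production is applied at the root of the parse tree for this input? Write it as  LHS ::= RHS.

E ::= T + E

[E [T [F [F [P [A lit]]] . [P [A lit]]]] + [E [T [F [P [A lit]]]] + [E [T [F [P [A lit]]]]]]]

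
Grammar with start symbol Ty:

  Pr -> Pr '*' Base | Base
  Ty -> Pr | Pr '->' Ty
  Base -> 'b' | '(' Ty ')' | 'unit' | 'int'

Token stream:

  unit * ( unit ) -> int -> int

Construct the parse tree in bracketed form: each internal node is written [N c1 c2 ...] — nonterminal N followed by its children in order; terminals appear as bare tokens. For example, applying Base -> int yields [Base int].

[Ty [Pr [Pr [Base unit]] * [Base ( [Ty [Pr [Base unit]]] )]] -> [Ty [Pr [Base int]] -> [Ty [Pr [Base int]]]]]

Ty
Pr -> Ty
Pr * Base -> Ty
Base * Base -> Ty
unit * Base -> Ty
unit * ( Ty ) -> Ty
unit * ( Pr ) -> Ty
unit * ( Base ) -> Ty
unit * ( unit ) -> Ty
unit * ( unit ) -> Pr -> Ty
unit * ( unit ) -> Base -> Ty
unit * ( unit ) -> int -> Ty
unit * ( unit ) -> int -> Pr
unit * ( unit ) -> int -> Base
unit * ( unit ) -> int -> int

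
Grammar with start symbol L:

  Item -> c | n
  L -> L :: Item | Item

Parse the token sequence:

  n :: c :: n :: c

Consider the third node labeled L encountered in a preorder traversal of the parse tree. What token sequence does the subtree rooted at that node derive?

n :: c

[L [L [L [L [Item n]] :: [Item c]] :: [Item n]] :: [Item c]]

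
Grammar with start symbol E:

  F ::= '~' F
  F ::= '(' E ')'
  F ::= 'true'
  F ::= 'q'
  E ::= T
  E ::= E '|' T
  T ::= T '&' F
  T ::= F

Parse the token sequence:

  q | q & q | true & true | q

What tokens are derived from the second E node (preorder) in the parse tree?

q | q & q | true & true

[E [E [E [E [T [F q]]] | [T [T [F q]] & [F q]]] | [T [T [F true]] & [F true]]] | [T [F q]]]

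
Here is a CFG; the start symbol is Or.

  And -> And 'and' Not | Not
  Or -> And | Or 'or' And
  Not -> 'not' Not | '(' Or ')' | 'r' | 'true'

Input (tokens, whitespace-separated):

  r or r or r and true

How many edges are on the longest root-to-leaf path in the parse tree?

[Or [Or [Or [And [Not r]]] or [And [Not r]]] or [And [And [Not r]] and [Not true]]]

5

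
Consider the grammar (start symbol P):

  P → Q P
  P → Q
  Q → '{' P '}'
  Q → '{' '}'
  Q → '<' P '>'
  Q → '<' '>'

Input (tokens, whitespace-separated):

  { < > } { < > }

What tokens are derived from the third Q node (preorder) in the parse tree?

[P [Q { [P [Q < >]] }] [P [Q { [P [Q < >]] }]]]

{ < > }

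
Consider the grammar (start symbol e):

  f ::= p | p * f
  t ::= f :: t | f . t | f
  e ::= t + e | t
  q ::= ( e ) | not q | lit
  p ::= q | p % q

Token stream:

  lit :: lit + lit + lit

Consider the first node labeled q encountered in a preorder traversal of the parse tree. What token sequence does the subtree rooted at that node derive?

[e [t [f [p [q lit]]] :: [t [f [p [q lit]]]]] + [e [t [f [p [q lit]]]] + [e [t [f [p [q lit]]]]]]]

lit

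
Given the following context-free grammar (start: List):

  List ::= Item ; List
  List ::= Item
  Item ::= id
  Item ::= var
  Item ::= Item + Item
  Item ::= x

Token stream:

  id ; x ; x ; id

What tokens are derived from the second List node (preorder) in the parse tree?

[List [Item id] ; [List [Item x] ; [List [Item x] ; [List [Item id]]]]]

x ; x ; id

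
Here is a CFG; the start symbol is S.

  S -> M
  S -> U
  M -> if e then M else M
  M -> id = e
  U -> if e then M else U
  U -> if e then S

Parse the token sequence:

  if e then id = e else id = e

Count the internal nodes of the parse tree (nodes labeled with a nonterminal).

4

[S [M if e then [M id = e] else [M id = e]]]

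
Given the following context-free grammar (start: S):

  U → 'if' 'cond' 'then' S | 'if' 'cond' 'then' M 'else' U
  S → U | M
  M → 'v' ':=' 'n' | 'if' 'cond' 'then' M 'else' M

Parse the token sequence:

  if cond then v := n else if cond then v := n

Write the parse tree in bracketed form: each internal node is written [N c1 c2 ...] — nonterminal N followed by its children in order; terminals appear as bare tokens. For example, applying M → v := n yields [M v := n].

[S [U if cond then [M v := n] else [U if cond then [S [M v := n]]]]]

S
U
if cond then M else U
if cond then v := n else U
if cond then v := n else if cond then S
if cond then v := n else if cond then M
if cond then v := n else if cond then v := n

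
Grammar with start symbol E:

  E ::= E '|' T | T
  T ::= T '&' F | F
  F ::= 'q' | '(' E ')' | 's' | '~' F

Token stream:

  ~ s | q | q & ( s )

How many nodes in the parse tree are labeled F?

[E [E [E [T [F ~ [F s]]]] | [T [F q]]] | [T [T [F q]] & [F ( [E [T [F s]]] )]]]

6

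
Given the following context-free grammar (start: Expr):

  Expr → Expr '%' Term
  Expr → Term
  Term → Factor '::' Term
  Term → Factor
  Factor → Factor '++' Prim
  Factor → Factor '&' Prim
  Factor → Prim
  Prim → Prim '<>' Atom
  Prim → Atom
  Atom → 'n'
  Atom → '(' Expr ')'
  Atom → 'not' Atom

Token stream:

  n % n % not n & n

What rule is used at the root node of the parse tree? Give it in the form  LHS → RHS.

Expr → Expr '%' Term

[Expr [Expr [Expr [Term [Factor [Prim [Atom n]]]]] % [Term [Factor [Prim [Atom n]]]]] % [Term [Factor [Factor [Prim [Atom not [Atom n]]]] & [Prim [Atom n]]]]]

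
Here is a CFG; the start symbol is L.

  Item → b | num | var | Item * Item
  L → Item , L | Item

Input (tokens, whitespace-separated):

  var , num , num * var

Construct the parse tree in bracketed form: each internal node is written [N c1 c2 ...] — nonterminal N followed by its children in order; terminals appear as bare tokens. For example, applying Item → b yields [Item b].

[L [Item var] , [L [Item num] , [L [Item [Item num] * [Item var]]]]]

L
Item , L
var , L
var , Item , L
var , num , L
var , num , Item
var , num , Item * Item
var , num , num * Item
var , num , num * var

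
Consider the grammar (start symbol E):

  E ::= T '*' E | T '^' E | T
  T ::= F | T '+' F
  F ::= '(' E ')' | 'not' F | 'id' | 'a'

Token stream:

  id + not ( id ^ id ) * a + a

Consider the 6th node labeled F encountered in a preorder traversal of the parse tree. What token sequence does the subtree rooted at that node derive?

[E [T [T [F id]] + [F not [F ( [E [T [F id]] ^ [E [T [F id]]]] )]]] * [E [T [T [F a]] + [F a]]]]

a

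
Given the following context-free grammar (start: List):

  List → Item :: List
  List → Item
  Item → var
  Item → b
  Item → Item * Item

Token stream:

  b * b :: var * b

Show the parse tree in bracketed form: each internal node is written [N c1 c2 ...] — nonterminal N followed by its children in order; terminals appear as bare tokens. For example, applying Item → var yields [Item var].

[List [Item [Item b] * [Item b]] :: [List [Item [Item var] * [Item b]]]]

List
Item :: List
Item * Item :: List
b * Item :: List
b * b :: List
b * b :: Item
b * b :: Item * Item
b * b :: var * Item
b * b :: var * b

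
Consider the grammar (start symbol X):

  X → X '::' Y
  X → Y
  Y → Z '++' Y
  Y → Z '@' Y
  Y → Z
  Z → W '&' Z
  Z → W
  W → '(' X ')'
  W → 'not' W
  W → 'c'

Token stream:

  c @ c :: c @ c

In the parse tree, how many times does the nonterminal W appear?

4

[X [X [Y [Z [W c]] @ [Y [Z [W c]]]]] :: [Y [Z [W c]] @ [Y [Z [W c]]]]]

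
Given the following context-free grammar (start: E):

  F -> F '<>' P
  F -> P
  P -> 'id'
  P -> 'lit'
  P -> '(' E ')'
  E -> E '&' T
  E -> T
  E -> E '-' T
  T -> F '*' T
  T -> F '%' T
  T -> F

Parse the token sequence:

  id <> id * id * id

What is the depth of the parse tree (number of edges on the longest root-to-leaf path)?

6

[E [T [F [F [P id]] <> [P id]] * [T [F [P id]] * [T [F [P id]]]]]]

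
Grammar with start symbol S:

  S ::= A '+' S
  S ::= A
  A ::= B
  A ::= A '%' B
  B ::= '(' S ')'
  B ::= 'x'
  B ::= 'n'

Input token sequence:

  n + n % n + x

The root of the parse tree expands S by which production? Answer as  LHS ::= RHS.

S ::= A '+' S

[S [A [B n]] + [S [A [A [B n]] % [B n]] + [S [A [B x]]]]]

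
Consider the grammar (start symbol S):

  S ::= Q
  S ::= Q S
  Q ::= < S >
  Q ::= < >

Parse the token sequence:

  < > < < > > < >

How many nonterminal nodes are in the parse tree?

8

[S [Q < >] [S [Q < [S [Q < >]] >] [S [Q < >]]]]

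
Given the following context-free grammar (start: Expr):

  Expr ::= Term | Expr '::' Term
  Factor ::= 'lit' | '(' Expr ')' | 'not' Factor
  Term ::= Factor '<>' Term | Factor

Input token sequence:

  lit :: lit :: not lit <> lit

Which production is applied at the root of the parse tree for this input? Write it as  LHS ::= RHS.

Expr ::= Expr '::' Term

[Expr [Expr [Expr [Term [Factor lit]]] :: [Term [Factor lit]]] :: [Term [Factor not [Factor lit]] <> [Term [Factor lit]]]]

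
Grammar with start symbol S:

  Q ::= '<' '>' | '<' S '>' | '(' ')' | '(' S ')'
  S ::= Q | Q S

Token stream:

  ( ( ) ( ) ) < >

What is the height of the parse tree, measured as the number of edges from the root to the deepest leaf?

[S [Q ( [S [Q ( )] [S [Q ( )]]] )] [S [Q < >]]]

5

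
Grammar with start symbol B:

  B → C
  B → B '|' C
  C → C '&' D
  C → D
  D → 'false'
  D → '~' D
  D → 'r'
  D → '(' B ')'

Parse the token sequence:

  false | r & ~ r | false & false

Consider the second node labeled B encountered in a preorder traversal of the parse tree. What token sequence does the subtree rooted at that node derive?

[B [B [B [C [D false]]] | [C [C [D r]] & [D ~ [D r]]]] | [C [C [D false]] & [D false]]]

false | r & ~ r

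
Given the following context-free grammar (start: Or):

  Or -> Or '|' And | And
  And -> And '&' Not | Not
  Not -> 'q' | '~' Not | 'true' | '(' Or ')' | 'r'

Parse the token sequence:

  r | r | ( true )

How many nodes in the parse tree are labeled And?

4

[Or [Or [Or [And [Not r]]] | [And [Not r]]] | [And [Not ( [Or [And [Not true]]] )]]]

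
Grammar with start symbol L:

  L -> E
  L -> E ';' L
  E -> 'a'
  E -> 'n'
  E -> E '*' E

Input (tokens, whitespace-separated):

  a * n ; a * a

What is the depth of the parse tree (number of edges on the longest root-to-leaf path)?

4

[L [E [E a] * [E n]] ; [L [E [E a] * [E a]]]]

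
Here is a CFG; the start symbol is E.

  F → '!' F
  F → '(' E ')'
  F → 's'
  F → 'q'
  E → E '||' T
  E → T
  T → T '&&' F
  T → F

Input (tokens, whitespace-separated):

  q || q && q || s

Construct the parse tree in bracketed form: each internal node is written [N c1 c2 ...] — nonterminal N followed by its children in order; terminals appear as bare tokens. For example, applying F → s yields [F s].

E
E || T
E || T || T
T || T || T
F || T || T
q || T || T
q || T && F || T
q || F && F || T
q || q && F || T
q || q && q || T
q || q && q || F
q || q && q || s

[E [E [E [T [F q]]] || [T [T [F q]] && [F q]]] || [T [F s]]]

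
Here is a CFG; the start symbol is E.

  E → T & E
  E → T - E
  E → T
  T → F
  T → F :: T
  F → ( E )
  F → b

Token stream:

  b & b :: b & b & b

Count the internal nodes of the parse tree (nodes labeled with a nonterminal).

[E [T [F b]] & [E [T [F b] :: [T [F b]]] & [E [T [F b]] & [E [T [F b]]]]]]

14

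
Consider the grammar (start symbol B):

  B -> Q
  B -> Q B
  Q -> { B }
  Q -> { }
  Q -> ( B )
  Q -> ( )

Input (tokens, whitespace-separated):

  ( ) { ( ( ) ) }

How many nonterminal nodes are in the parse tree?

8

[B [Q ( )] [B [Q { [B [Q ( [B [Q ( )]] )]] }]]]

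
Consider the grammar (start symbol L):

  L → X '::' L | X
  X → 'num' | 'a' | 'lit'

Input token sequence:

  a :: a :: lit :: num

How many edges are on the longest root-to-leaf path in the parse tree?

[L [X a] :: [L [X a] :: [L [X lit] :: [L [X num]]]]]

5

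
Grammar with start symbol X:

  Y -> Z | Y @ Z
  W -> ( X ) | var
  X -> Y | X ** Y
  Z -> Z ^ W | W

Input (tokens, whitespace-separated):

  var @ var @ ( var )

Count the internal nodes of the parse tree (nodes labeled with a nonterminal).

14

[X [Y [Y [Y [Z [W var]]] @ [Z [W var]]] @ [Z [W ( [X [Y [Z [W var]]]] )]]]]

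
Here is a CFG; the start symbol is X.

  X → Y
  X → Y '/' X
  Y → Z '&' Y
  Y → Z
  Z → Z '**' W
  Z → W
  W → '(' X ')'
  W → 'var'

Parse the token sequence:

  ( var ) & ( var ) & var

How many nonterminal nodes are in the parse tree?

18

[X [Y [Z [W ( [X [Y [Z [W var]]]] )]] & [Y [Z [W ( [X [Y [Z [W var]]]] )]] & [Y [Z [W var]]]]]]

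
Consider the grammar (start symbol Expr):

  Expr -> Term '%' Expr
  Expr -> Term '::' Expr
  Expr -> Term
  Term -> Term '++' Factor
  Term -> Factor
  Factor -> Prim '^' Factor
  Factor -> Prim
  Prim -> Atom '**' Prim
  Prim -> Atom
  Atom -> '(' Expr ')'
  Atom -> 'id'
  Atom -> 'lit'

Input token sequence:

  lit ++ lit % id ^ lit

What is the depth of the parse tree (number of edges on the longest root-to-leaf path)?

[Expr [Term [Term [Factor [Prim [Atom lit]]]] ++ [Factor [Prim [Atom lit]]]] % [Expr [Term [Factor [Prim [Atom id]] ^ [Factor [Prim [Atom lit]]]]]]]

7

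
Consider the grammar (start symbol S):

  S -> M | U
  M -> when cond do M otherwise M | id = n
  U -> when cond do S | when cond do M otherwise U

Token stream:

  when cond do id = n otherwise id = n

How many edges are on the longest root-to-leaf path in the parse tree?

[S [M when cond do [M id = n] otherwise [M id = n]]]

3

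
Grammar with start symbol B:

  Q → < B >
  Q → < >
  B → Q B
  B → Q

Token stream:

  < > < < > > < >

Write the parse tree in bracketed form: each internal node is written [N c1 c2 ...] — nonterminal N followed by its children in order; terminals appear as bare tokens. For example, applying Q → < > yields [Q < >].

[B [Q < >] [B [Q < [B [Q < >]] >] [B [Q < >]]]]

B
Q B
< > B
< > Q B
< > < B > B
< > < Q > B
< > < < > > B
< > < < > > Q
< > < < > > < >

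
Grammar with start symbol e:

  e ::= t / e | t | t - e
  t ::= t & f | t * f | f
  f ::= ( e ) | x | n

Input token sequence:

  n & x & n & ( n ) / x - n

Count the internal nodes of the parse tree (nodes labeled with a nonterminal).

18

[e [t [t [t [t [f n]] & [f x]] & [f n]] & [f ( [e [t [f n]]] )]] / [e [t [f x]] - [e [t [f n]]]]]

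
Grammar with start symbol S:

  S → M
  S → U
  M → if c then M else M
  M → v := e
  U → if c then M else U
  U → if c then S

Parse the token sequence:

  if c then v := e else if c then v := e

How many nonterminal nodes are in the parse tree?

[S [U if c then [M v := e] else [U if c then [S [M v := e]]]]]

6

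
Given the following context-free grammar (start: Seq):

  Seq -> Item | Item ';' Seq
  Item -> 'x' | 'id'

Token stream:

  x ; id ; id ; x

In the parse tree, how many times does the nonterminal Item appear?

[Seq [Item x] ; [Seq [Item id] ; [Seq [Item id] ; [Seq [Item x]]]]]

4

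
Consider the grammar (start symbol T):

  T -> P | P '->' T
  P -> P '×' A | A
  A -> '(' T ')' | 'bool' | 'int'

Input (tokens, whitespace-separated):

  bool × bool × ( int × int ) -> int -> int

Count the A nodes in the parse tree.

7

[T [P [P [P [A bool]] × [A bool]] × [A ( [T [P [P [A int]] × [A int]]] )]] -> [T [P [A int]] -> [T [P [A int]]]]]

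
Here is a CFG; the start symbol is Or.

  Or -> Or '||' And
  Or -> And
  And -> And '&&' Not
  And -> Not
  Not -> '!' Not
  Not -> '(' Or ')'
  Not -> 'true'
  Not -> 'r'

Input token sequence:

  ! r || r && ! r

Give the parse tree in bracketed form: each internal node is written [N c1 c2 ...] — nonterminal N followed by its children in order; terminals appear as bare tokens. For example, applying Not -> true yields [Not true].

[Or [Or [And [Not ! [Not r]]]] || [And [And [Not r]] && [Not ! [Not r]]]]

Or
Or || And
And || And
Not || And
! Not || And
! r || And
! r || And && Not
! r || Not && Not
! r || r && Not
! r || r && ! Not
! r || r && ! r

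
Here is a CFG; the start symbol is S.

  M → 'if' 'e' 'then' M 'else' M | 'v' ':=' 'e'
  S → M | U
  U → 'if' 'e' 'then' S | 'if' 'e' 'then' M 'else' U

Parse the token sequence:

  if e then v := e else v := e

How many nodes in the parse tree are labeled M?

[S [M if e then [M v := e] else [M v := e]]]

3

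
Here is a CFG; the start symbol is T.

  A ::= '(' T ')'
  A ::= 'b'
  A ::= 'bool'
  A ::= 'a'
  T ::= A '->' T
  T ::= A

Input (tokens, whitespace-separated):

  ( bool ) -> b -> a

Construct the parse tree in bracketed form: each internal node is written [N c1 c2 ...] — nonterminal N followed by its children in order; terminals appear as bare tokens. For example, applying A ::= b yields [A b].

[T [A ( [T [A bool]] )] -> [T [A b] -> [T [A a]]]]

T
A -> T
( T ) -> T
( A ) -> T
( bool ) -> T
( bool ) -> A -> T
( bool ) -> b -> T
( bool ) -> b -> A
( bool ) -> b -> a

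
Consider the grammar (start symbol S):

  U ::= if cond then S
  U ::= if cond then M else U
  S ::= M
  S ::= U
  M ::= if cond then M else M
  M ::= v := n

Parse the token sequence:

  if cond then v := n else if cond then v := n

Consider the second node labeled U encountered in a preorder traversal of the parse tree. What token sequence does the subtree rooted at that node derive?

if cond then v := n

[S [U if cond then [M v := n] else [U if cond then [S [M v := n]]]]]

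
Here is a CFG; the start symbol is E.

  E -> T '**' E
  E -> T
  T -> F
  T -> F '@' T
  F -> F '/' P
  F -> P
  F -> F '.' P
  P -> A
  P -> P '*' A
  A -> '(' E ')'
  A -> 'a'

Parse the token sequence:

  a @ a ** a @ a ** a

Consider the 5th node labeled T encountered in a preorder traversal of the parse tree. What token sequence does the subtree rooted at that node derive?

a

[E [T [F [P [A a]]] @ [T [F [P [A a]]]]] ** [E [T [F [P [A a]]] @ [T [F [P [A a]]]]] ** [E [T [F [P [A a]]]]]]]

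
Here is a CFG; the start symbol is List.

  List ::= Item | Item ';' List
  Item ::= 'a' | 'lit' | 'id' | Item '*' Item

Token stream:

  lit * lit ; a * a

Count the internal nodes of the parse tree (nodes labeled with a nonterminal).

[List [Item [Item lit] * [Item lit]] ; [List [Item [Item a] * [Item a]]]]

8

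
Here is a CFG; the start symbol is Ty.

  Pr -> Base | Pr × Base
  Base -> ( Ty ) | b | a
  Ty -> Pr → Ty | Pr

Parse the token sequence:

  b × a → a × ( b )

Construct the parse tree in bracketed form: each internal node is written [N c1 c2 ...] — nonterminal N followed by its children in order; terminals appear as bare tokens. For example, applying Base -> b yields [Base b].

Ty
Pr → Ty
Pr × Base → Ty
Base × Base → Ty
b × Base → Ty
b × a → Ty
b × a → Pr
b × a → Pr × Base
b × a → Base × Base
b × a → a × Base
b × a → a × ( Ty )
b × a → a × ( Pr )
b × a → a × ( Base )
b × a → a × ( b )

[Ty [Pr [Pr [Base b]] × [Base a]] → [Ty [Pr [Pr [Base a]] × [Base ( [Ty [Pr [Base b]]] )]]]]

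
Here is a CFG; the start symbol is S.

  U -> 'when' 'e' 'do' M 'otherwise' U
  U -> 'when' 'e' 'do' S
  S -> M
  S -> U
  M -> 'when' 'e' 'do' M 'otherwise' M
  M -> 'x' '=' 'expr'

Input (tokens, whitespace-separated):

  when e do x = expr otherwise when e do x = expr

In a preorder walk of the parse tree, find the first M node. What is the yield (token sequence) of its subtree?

x = expr

[S [U when e do [M x = expr] otherwise [U when e do [S [M x = expr]]]]]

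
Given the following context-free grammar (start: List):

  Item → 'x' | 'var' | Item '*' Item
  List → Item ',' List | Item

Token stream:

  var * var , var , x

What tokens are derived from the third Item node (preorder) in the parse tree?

var

[List [Item [Item var] * [Item var]] , [List [Item var] , [List [Item x]]]]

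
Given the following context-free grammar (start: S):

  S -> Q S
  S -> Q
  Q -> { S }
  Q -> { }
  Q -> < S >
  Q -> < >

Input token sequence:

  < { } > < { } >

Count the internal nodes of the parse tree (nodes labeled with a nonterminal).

[S [Q < [S [Q { }]] >] [S [Q < [S [Q { }]] >]]]

8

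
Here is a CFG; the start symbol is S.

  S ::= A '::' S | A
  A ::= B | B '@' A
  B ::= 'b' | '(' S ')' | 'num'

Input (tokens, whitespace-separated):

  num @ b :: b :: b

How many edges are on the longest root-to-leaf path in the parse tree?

[S [A [B num] @ [A [B b]]] :: [S [A [B b]] :: [S [A [B b]]]]]

5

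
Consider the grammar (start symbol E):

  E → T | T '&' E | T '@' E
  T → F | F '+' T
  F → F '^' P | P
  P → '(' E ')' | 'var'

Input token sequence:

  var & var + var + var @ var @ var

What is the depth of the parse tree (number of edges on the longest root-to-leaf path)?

7

[E [T [F [P var]]] & [E [T [F [P var]] + [T [F [P var]] + [T [F [P var]]]]] @ [E [T [F [P var]]] @ [E [T [F [P var]]]]]]]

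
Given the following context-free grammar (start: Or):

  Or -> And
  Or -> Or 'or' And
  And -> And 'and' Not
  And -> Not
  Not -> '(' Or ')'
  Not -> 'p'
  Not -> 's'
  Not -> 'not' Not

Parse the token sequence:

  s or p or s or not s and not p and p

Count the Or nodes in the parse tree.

4

[Or [Or [Or [Or [And [Not s]]] or [And [Not p]]] or [And [Not s]]] or [And [And [And [Not not [Not s]]] and [Not not [Not p]]] and [Not p]]]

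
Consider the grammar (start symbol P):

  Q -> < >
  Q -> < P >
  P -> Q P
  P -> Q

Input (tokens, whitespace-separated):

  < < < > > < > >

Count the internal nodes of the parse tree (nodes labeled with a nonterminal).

[P [Q < [P [Q < [P [Q < >]] >] [P [Q < >]]] >]]

8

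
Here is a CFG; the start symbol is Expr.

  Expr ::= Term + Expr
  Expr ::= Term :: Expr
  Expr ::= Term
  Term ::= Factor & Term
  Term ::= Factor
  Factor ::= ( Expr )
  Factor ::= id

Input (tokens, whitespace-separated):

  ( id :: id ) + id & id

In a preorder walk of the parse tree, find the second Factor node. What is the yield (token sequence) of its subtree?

[Expr [Term [Factor ( [Expr [Term [Factor id]] :: [Expr [Term [Factor id]]]] )]] + [Expr [Term [Factor id] & [Term [Factor id]]]]]

id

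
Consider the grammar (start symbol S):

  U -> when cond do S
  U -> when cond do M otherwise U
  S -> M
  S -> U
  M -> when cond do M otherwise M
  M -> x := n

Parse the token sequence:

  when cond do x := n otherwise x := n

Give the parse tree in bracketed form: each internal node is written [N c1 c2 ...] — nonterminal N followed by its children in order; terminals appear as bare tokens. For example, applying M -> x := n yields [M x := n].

[S [M when cond do [M x := n] otherwise [M x := n]]]

S
M
when cond do M otherwise M
when cond do x := n otherwise M
when cond do x := n otherwise x := n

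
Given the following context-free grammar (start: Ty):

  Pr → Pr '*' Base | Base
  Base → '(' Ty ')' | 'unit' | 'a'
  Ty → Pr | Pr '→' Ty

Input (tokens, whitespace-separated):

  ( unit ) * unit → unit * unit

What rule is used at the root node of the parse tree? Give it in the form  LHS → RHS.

Ty → Pr '→' Ty

[Ty [Pr [Pr [Base ( [Ty [Pr [Base unit]]] )]] * [Base unit]] → [Ty [Pr [Pr [Base unit]] * [Base unit]]]]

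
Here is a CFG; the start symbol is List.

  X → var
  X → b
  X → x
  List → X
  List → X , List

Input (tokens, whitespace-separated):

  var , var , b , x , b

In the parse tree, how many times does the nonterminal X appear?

5

[List [X var] , [List [X var] , [List [X b] , [List [X x] , [List [X b]]]]]]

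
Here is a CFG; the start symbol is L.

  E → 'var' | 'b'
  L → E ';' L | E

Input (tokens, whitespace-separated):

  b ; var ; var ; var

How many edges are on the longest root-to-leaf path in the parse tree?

5

[L [E b] ; [L [E var] ; [L [E var] ; [L [E var]]]]]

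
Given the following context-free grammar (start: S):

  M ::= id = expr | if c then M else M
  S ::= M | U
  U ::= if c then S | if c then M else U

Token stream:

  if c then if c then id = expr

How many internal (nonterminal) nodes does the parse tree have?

6

[S [U if c then [S [U if c then [S [M id = expr]]]]]]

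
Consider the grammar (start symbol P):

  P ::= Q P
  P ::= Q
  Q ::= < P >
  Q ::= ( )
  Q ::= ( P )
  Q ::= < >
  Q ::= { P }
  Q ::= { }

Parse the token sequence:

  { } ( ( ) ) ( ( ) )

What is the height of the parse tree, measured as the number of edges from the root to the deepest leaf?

6

[P [Q { }] [P [Q ( [P [Q ( )]] )] [P [Q ( [P [Q ( )]] )]]]]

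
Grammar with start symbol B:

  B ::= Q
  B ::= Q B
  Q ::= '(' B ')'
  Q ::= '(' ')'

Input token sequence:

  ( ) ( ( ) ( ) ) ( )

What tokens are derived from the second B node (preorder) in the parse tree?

( ( ) ( ) ) ( )

[B [Q ( )] [B [Q ( [B [Q ( )] [B [Q ( )]]] )] [B [Q ( )]]]]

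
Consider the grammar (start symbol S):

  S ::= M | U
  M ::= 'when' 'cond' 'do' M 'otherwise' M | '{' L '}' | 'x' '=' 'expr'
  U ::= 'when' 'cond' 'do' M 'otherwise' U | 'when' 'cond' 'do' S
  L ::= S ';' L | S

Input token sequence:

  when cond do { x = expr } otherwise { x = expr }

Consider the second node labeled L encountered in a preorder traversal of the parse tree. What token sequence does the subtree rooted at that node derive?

x = expr

[S [M when cond do [M { [L [S [M x = expr]]] }] otherwise [M { [L [S [M x = expr]]] }]]]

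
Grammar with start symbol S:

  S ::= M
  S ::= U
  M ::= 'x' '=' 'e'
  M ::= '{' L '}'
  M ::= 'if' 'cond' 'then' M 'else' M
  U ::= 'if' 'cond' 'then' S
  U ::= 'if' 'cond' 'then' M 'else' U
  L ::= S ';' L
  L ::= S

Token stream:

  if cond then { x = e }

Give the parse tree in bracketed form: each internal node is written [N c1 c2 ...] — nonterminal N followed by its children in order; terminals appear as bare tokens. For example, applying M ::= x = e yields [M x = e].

S
U
if cond then S
if cond then M
if cond then { L }
if cond then { S }
if cond then { M }
if cond then { x = e }

[S [U if cond then [S [M { [L [S [M x = e]]] }]]]]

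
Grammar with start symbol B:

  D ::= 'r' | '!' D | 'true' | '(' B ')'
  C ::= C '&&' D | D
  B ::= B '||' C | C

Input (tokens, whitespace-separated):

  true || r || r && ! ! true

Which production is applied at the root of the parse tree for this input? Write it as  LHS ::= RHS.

[B [B [B [C [D true]]] || [C [D r]]] || [C [C [D r]] && [D ! [D ! [D true]]]]]

B ::= B '||' C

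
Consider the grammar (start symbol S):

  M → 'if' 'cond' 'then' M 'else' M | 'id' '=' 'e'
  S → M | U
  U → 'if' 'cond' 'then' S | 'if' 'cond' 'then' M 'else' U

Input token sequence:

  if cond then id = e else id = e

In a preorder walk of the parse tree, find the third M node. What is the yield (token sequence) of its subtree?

id = e

[S [M if cond then [M id = e] else [M id = e]]]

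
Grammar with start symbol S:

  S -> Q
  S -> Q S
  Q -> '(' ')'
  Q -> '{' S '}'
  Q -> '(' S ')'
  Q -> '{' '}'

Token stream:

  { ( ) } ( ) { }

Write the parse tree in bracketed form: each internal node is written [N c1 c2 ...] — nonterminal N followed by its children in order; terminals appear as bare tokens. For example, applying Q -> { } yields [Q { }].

[S [Q { [S [Q ( )]] }] [S [Q ( )] [S [Q { }]]]]

S
Q S
{ S } S
{ Q } S
{ ( ) } S
{ ( ) } Q S
{ ( ) } ( ) S
{ ( ) } ( ) Q
{ ( ) } ( ) { }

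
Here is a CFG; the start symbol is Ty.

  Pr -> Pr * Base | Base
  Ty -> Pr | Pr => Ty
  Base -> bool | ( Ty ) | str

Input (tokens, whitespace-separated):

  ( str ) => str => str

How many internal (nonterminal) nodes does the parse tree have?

12

[Ty [Pr [Base ( [Ty [Pr [Base str]]] )]] => [Ty [Pr [Base str]] => [Ty [Pr [Base str]]]]]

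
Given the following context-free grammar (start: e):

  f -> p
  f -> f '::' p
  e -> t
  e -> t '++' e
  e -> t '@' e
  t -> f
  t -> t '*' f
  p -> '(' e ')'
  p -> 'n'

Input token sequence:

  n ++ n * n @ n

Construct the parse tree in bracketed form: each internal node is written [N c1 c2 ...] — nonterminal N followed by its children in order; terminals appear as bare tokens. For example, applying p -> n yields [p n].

[e [t [f [p n]]] ++ [e [t [t [f [p n]]] * [f [p n]]] @ [e [t [f [p n]]]]]]

e
t ++ e
f ++ e
p ++ e
n ++ e
n ++ t @ e
n ++ t * f @ e
n ++ f * f @ e
n ++ p * f @ e
n ++ n * f @ e
n ++ n * p @ e
n ++ n * n @ e
n ++ n * n @ t
n ++ n * n @ f
n ++ n * n @ p
n ++ n * n @ n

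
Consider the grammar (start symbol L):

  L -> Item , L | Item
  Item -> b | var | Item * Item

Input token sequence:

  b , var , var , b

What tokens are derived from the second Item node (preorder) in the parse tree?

var

[L [Item b] , [L [Item var] , [L [Item var] , [L [Item b]]]]]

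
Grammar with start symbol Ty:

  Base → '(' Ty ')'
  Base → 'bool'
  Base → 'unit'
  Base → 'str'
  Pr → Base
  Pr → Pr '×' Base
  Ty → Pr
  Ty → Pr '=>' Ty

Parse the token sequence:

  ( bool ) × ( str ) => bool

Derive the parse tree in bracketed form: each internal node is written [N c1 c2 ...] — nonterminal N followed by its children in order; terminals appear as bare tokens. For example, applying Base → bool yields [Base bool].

Ty
Pr => Ty
Pr × Base => Ty
Base × Base => Ty
( Ty ) × Base => Ty
( Pr ) × Base => Ty
( Base ) × Base => Ty
( bool ) × Base => Ty
( bool ) × ( Ty ) => Ty
( bool ) × ( Pr ) => Ty
( bool ) × ( Base ) => Ty
( bool ) × ( str ) => Ty
( bool ) × ( str ) => Pr
( bool ) × ( str ) => Base
( bool ) × ( str ) => bool

[Ty [Pr [Pr [Base ( [Ty [Pr [Base bool]]] )]] × [Base ( [Ty [Pr [Base str]]] )]] => [Ty [Pr [Base bool]]]]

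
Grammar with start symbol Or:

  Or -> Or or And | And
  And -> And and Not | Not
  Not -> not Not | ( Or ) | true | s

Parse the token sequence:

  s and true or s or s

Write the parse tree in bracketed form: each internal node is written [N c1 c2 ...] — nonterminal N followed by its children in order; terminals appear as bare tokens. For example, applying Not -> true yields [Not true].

Or
Or or And
Or or And or And
And or And or And
And and Not or And or And
Not and Not or And or And
s and Not or And or And
s and true or And or And
s and true or Not or And
s and true or s or And
s and true or s or Not
s and true or s or s

[Or [Or [Or [And [And [Not s]] and [Not true]]] or [And [Not s]]] or [And [Not s]]]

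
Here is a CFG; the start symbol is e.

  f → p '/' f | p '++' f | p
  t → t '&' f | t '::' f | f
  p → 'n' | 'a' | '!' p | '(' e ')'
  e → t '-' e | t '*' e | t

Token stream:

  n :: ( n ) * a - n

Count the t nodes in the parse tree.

[e [t [t [f [p n]]] :: [f [p ( [e [t [f [p n]]]] )]]] * [e [t [f [p a]]] - [e [t [f [p n]]]]]]

5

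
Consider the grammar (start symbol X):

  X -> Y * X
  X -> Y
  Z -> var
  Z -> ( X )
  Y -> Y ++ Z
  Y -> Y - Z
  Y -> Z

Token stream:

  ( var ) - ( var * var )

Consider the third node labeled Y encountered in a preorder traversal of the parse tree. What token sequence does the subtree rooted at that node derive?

var

[X [Y [Y [Z ( [X [Y [Z var]]] )]] - [Z ( [X [Y [Z var]] * [X [Y [Z var]]]] )]]]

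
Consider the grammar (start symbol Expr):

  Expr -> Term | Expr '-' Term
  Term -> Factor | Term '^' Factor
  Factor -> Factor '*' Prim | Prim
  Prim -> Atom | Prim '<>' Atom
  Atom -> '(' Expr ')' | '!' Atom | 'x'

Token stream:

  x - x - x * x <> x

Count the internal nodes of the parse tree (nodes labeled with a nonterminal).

[Expr [Expr [Expr [Term [Factor [Prim [Atom x]]]]] - [Term [Factor [Prim [Atom x]]]]] - [Term [Factor [Factor [Prim [Atom x]]] * [Prim [Prim [Atom x]] <> [Atom x]]]]]

20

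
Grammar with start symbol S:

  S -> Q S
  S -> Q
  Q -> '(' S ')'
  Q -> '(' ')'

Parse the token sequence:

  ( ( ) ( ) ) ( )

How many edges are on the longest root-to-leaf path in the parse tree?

[S [Q ( [S [Q ( )] [S [Q ( )]]] )] [S [Q ( )]]]

5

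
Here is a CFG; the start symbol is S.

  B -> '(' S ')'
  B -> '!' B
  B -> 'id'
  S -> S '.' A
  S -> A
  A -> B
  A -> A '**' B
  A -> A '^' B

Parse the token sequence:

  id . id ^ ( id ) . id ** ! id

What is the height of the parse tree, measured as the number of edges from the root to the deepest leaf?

[S [S [S [A [B id]]] . [A [A [B id]] ^ [B ( [S [A [B id]]] )]]] . [A [A [B id]] ** [B ! [B id]]]]

7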